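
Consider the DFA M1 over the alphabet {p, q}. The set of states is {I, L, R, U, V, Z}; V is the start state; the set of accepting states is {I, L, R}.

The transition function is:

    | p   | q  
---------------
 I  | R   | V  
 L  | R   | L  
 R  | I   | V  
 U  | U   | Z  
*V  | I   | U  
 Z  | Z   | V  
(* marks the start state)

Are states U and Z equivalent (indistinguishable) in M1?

States {L} cannot be reached from the start state, so discard them.
P0 = {I,R} | {U,V,Z}.
Refine {U,V,Z} on symbol p: members go to different blocks, giving {U,Z} and {V}.
Refine {U,Z} on symbol q: members go to different blocks, giving {Z} and {U}.
Stable partition: {I,R} | {Z} | {V} | {U} — 4 equivalence classes.
U and Z end up in different blocks, so they are distinguishable. For instance, the string 'qp' is accepted from only Z.

No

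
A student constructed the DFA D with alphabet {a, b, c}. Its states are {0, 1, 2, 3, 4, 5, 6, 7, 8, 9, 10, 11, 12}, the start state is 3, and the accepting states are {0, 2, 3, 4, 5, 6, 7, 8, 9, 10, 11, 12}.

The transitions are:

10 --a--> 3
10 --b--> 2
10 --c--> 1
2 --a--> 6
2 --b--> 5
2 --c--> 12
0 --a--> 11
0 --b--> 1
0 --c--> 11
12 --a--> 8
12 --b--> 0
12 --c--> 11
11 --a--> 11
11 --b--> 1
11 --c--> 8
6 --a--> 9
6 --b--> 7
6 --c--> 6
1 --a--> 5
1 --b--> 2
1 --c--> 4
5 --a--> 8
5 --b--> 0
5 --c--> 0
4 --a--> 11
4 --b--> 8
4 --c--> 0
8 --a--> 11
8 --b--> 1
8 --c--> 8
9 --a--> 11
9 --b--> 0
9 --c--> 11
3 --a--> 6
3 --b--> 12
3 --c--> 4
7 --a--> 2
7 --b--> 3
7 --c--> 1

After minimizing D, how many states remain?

First remove the unreachable states {10}; 12 states remain.
Start with accepting vs non-accepting: {0,2,3,4,5,6,7,8,9,11,12} | {1}.
Split {0,2,3,4,5,6,7,8,9,11,12} by δ(·,b) → {2,3,4,5,6,7,9,12} and {0,8,11}.
Split {2,3,4,5,6,7,9,12} by δ(·,a) → {2,3,6,7} and {4,5,9,12}.
Refine {2,3,6,7} on symbol a: members go to different blocks, giving {2,3,7} and {6}.
Split {2,3,7} by δ(·,a) → {2,3} and {7}.
Stable partition: {2,3} | {1} | {0,8,11} | {4,5,9,12} | {6} | {7} — 6 equivalence classes.

6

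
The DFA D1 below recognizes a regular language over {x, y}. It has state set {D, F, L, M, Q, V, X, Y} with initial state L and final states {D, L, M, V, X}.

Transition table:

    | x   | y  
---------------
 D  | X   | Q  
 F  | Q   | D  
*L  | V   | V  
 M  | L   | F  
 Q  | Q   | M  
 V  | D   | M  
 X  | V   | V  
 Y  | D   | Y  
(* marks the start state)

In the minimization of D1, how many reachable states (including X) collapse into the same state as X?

Reachable states from the start: {D,F,L,M,Q,V,X}. Unreachable: {Y} — drop them.
Start with accepting vs non-accepting: {D,L,M,V,X} | {F,Q}.
On input y, block {D,L,M,V,X} splits into {L,V,X} and {D,M}.
Refine {L,V,X} on symbol x: members go to different blocks, giving {L,X} and {V}.
No further refinement is possible. Final partition (4 blocks): {L,X} | {F,Q} | {D,M} | {V}.
State X belongs to the block {L,X}, which has 2 states.

2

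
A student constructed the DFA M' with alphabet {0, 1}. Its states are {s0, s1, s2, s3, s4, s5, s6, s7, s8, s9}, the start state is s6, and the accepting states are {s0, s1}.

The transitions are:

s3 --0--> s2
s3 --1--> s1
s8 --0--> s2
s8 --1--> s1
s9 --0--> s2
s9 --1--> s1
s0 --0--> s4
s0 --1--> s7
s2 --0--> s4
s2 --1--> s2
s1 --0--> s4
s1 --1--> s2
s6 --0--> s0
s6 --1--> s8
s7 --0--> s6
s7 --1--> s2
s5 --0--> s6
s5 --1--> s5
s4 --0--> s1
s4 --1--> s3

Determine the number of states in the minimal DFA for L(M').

4

Reachable states from the start: {s0,s1,s2,s3,s4,s6,s7,s8}. Unreachable: {s5,s9} — drop them.
P0 = {s0,s1} | {s2,s3,s4,s6,s7,s8}.
Refine {s2,s3,s4,s6,s7,s8} on symbol 0: members go to different blocks, giving {s2,s3,s7,s8} and {s4,s6}.
Split {s2,s3,s7,s8} by δ(·,0) → {s2,s7} and {s3,s8}.
Stable partition: {s0,s1} | {s2,s7} | {s4,s6} | {s3,s8} — 4 equivalence classes.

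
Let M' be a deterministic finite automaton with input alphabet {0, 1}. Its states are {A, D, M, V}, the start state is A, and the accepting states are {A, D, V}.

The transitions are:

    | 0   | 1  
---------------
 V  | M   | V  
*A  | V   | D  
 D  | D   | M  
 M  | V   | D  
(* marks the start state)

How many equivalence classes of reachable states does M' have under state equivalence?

4

Initial partition by acceptance: {A,D,V} | {M}.
On input 0, block {A,D,V} splits into {A,D} and {V}.
Split {A,D} by δ(·,0) → {D} and {A}.
Stable partition: {D} | {M} | {V} | {A} — 4 equivalence classes.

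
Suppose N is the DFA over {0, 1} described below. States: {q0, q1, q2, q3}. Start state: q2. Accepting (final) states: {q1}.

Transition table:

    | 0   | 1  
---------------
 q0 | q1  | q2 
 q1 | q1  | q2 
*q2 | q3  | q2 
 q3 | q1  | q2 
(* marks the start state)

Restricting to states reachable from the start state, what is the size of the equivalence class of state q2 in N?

Reachable states from the start: {q1,q2,q3}. Unreachable: {q0} — drop them.
P0 = {q1} | {q2,q3}.
Refine {q2,q3} on symbol 0: members go to different blocks, giving {q2} and {q3}.
Stable partition: {q1} | {q2} | {q3} — 3 equivalence classes.
State q2 belongs to the block {q2}, which has 1 states.

1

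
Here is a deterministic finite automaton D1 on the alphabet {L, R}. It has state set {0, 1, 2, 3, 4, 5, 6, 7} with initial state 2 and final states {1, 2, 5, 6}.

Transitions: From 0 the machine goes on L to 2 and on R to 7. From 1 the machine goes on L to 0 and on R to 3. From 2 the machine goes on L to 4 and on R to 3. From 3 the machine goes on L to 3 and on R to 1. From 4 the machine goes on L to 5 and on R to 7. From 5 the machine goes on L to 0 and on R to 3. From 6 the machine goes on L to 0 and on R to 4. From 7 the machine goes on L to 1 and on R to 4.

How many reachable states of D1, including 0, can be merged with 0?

First remove the unreachable states {6}; 7 states remain.
P0 = {1,2,5} | {0,3,4,7}.
Refine {0,3,4,7} on symbol L: members go to different blocks, giving {0,4,7} and {3}.
No further refinement is possible. Final partition (3 blocks): {1,2,5} | {0,4,7} | {3}.
State 0 belongs to the block {0,4,7}, which has 3 states.

3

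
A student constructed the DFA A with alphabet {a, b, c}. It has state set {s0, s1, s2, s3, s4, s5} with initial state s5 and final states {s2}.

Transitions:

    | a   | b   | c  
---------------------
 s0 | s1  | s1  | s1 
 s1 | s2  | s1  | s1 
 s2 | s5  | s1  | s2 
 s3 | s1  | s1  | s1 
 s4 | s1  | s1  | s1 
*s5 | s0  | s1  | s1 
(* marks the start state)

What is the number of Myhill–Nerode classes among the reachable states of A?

4

States {s3,s4} cannot be reached from the start state, so discard them.
P0 = {s2} | {s0,s1,s5}.
Refine {s0,s1,s5} on symbol a: members go to different blocks, giving {s0,s5} and {s1}.
Split {s0,s5} by δ(·,a) → {s0} and {s5}.
Stable partition: {s2} | {s0} | {s1} | {s5} — 4 equivalence classes.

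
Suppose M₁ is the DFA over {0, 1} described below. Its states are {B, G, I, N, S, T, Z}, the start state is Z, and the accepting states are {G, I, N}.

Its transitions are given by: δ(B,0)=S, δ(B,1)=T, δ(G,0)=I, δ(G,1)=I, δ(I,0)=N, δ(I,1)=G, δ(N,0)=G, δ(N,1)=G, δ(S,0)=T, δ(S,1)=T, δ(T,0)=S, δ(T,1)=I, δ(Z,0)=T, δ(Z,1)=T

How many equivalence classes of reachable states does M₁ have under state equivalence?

Reachable states from the start: {G,I,N,S,T,Z}. Unreachable: {B} — drop them.
P0 = {G,I,N} | {S,T,Z}.
Refine {S,T,Z} on symbol 1: members go to different blocks, giving {S,Z} and {T}.
Stable partition: {G,I,N} | {S,Z} | {T} — 3 equivalence classes.

3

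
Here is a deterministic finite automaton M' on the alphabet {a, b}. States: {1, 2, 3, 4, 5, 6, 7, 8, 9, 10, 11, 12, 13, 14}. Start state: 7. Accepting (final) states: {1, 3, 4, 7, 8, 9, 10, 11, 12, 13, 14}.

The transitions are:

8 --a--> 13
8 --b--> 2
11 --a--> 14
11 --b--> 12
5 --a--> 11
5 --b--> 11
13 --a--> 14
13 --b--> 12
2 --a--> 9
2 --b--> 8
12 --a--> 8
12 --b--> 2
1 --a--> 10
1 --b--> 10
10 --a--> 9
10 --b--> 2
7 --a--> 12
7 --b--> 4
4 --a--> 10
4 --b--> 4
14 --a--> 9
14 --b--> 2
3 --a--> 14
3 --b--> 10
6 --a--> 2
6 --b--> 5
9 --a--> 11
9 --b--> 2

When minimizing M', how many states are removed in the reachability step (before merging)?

No path from 7 leads to 1, 3, 5, 6; the other 10 states are all reachable.

4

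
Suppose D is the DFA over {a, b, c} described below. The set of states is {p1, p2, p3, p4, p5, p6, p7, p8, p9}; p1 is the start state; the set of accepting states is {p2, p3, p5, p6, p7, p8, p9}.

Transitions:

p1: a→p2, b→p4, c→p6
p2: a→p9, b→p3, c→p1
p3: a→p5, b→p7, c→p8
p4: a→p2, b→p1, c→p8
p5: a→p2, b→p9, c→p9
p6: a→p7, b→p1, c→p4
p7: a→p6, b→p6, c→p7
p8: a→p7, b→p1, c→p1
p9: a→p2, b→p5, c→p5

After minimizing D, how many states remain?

6

Every state is reachable, so we keep all 9.
Initial partition by acceptance: {p2,p3,p5,p6,p7,p8,p9} | {p1,p4}.
Split {p2,p3,p5,p6,p7,p8,p9} by δ(·,b) → {p2,p3,p5,p7,p9} and {p6,p8}.
On input a, block {p2,p3,p5,p7,p9} splits into {p2,p3,p5,p9} and {p7}.
Split {p2,p3,p5,p9} by δ(·,b) → {p2,p5,p9} and {p3}.
Refine {p2,p5,p9} on symbol b: members go to different blocks, giving {p5,p9} and {p2}.
The partition is now stable with 6 blocks: {p5,p9} | {p1,p4} | {p6,p8} | {p7} | {p3} | {p2}.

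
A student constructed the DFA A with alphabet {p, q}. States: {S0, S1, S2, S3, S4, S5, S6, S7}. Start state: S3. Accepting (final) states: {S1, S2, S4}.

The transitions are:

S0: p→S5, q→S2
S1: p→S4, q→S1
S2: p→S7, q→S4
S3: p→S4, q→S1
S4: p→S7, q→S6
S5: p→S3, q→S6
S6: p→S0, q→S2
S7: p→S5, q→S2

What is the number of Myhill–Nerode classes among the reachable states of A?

Every state is reachable, so we keep all 8.
P0 = {S1,S2,S4} | {S0,S3,S5,S6,S7}.
Split {S1,S2,S4} by δ(·,p) → {S2,S4} and {S1}.
On input q, block {S2,S4} splits into {S2} and {S4}.
Split {S0,S3,S5,S6,S7} by δ(·,p) → {S0,S5,S6,S7} and {S3}.
Split {S0,S5,S6,S7} by δ(·,p) → {S0,S6,S7} and {S5}.
Split {S0,S6,S7} by δ(·,p) → {S0,S7} and {S6}.
Stable partition: {S2} | {S0,S7} | {S1} | {S4} | {S3} | {S5} | {S6} — 7 equivalence classes.

7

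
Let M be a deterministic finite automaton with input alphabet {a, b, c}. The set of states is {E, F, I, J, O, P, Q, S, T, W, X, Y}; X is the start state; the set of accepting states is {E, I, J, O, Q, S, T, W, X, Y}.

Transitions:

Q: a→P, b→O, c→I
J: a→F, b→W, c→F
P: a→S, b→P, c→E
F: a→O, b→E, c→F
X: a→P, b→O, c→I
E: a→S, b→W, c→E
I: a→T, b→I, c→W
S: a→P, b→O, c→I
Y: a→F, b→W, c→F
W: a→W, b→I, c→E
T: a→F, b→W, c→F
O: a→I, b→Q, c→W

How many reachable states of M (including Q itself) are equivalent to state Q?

First remove the unreachable states {J,Y}; 10 states remain.
Initial partition by acceptance: {E,I,O,Q,S,T,W,X} | {F,P}.
On input a, block {E,I,O,Q,S,T,W,X} splits into {E,I,O,W} and {Q,S,T,X}.
Refine {E,I,O,W} on symbol a: members go to different blocks, giving {E,I} and {O,W}.
On input b, block {E,I} splits into {E} and {I}.
Refine {F,P} on symbol a: members go to different blocks, giving {P} and {F}.
On input a, block {Q,S,T,X} splits into {Q,S,X} and {T}.
Refine {O,W} on symbol a: members go to different blocks, giving {O} and {W}.
The partition is now stable with 8 blocks: {E} | {P} | {Q,S,X} | {O} | {I} | {F} | {T} | {W}.
The equivalence class containing Q is {Q,S,X}, of size 3.

3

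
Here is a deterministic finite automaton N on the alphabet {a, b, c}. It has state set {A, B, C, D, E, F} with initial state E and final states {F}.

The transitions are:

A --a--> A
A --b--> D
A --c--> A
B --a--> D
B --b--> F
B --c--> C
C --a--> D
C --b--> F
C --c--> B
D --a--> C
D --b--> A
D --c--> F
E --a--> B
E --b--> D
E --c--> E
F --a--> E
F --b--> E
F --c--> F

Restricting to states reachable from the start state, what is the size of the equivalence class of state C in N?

All states are reachable from the start state.
P0 = {F} | {A,B,C,D,E}.
On input b, block {A,B,C,D,E} splits into {A,D,E} and {B,C}.
Split {A,D,E} by δ(·,a) → {D,E} and {A}.
Split {D,E} by δ(·,b) → {D} and {E}.
Stable partition: {F} | {D} | {B,C} | {A} | {E} — 5 equivalence classes.
The equivalence class containing C is {B,C}, of size 2.

2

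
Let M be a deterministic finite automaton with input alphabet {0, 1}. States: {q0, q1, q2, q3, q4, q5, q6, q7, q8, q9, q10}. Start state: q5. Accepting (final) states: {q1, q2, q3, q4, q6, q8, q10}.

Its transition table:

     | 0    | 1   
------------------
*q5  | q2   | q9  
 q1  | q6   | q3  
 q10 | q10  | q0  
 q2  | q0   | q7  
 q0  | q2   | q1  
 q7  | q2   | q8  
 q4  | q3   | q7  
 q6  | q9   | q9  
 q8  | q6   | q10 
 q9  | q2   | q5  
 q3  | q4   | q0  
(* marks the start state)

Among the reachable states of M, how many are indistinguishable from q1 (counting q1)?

2

Start with accepting vs non-accepting: {q1,q2,q3,q4,q6,q8,q10} | {q0,q5,q7,q9}.
Split {q1,q2,q3,q4,q6,q8,q10} by δ(·,0) → {q1,q3,q4,q8,q10} and {q2,q6}.
Split {q1,q3,q4,q8,q10} by δ(·,0) → {q3,q4,q10} and {q1,q8}.
Refine {q0,q5,q7,q9} on symbol 1: members go to different blocks, giving {q0,q7} and {q5,q9}.
Refine {q2,q6} on symbol 0: members go to different blocks, giving {q2} and {q6}.
No further refinement is possible. Final partition (6 blocks): {q3,q4,q10} | {q0,q7} | {q2} | {q1,q8} | {q5,q9} | {q6}.
State q1 belongs to the block {q1,q8}, which has 2 states.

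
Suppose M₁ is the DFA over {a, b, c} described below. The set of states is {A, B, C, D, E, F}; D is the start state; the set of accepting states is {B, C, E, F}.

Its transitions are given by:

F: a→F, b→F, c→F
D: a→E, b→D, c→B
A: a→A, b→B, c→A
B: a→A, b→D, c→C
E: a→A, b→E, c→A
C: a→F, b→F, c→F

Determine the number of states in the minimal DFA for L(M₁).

All states are reachable from the start state.
Start with accepting vs non-accepting: {B,C,E,F} | {A,D}.
Split {B,C,E,F} by δ(·,a) → {B,E} and {C,F}.
On input b, block {B,E} splits into {B} and {E}.
On input a, block {A,D} splits into {A} and {D}.
The partition is now stable with 5 blocks: {B} | {A} | {C,F} | {E} | {D}.

5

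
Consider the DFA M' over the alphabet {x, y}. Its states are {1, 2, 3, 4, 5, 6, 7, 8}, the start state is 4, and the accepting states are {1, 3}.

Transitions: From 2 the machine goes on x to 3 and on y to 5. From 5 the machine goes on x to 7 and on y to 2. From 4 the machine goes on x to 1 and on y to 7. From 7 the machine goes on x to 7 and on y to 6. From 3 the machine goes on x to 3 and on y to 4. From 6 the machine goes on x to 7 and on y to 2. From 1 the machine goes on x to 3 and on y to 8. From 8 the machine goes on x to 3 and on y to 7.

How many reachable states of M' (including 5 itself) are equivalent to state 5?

2

P0 = {1,3} | {2,4,5,6,7,8}.
Refine {2,4,5,6,7,8} on symbol x: members go to different blocks, giving {2,4,8} and {5,6,7}.
Split {5,6,7} by δ(·,y) → {5,6} and {7}.
Refine {2,4,8} on symbol y: members go to different blocks, giving {4,8} and {2}.
The partition is now stable with 5 blocks: {1,3} | {4,8} | {5,6} | {7} | {2}.
The equivalence class containing 5 is {5,6}, of size 2.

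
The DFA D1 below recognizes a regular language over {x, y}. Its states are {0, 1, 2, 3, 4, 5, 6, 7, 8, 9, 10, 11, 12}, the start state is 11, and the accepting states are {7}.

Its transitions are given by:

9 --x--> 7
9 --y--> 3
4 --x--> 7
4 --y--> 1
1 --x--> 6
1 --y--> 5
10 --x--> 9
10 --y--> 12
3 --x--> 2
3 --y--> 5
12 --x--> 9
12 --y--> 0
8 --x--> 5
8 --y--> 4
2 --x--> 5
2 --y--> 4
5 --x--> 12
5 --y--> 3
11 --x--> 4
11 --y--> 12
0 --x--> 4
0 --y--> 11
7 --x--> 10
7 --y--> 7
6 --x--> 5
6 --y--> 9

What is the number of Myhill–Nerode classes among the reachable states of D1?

Reachable states from the start: {0,1,2,3,4,5,6,7,9,10,11,12}. Unreachable: {8} — drop them.
P0 = {7} | {0,1,2,3,4,5,6,9,10,11,12}.
Refine {0,1,2,3,4,5,6,9,10,11,12} on symbol x: members go to different blocks, giving {0,1,2,3,5,6,10,11,12} and {4,9}.
On input x, block {0,1,2,3,5,6,10,11,12} splits into {1,2,3,5,6} and {0,10,11,12}.
On input x, block {1,2,3,5,6} splits into {1,2,3,6} and {5}.
On input x, block {1,2,3,6} splits into {1,3} and {2,6}.
No further refinement is possible. Final partition (6 blocks): {7} | {1,3} | {4,9} | {0,10,11,12} | {5} | {2,6}.

6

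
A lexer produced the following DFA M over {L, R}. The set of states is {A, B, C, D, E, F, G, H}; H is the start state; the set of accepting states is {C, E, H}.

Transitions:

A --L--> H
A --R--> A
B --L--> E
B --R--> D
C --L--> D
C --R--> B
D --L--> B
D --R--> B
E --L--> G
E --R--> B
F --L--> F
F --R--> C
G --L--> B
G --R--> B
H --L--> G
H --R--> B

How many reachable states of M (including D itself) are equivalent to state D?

Reachable states from the start: {B,D,E,G,H}. Unreachable: {A,C,F} — drop them.
Start with accepting vs non-accepting: {E,H} | {B,D,G}.
Refine {B,D,G} on symbol L: members go to different blocks, giving {D,G} and {B}.
No further refinement is possible. Final partition (3 blocks): {E,H} | {D,G} | {B}.
State D belongs to the block {D,G}, which has 2 states.

2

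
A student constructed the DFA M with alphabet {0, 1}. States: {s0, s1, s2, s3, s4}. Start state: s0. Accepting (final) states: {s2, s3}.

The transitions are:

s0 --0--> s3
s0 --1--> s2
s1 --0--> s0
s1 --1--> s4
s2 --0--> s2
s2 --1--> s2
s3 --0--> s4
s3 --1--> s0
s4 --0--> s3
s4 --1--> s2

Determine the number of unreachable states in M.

No path from s0 leads to s1; the other 4 states are all reachable.

1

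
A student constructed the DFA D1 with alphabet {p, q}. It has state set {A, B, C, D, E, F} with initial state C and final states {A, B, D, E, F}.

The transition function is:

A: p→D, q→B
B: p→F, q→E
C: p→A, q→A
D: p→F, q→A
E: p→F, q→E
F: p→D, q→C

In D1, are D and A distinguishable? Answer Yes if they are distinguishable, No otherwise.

Start with accepting vs non-accepting: {A,B,D,E,F} | {C}.
On input q, block {A,B,D,E,F} splits into {A,B,D,E} and {F}.
Refine {A,B,D,E} on symbol p: members go to different blocks, giving {B,D,E} and {A}.
Refine {B,D,E} on symbol q: members go to different blocks, giving {B,E} and {D}.
The partition is now stable with 5 blocks: {B,E} | {C} | {F} | {A} | {D}.
D and A end up in different blocks, so they are distinguishable. For instance, the string 'pq' is accepted from only A.

Yes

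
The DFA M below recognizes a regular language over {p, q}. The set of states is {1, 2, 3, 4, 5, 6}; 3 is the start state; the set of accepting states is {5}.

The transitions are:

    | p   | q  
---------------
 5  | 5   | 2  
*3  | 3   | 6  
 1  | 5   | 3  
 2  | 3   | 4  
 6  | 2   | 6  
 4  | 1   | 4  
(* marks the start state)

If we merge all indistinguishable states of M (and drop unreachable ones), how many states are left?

Every state is reachable, so we keep all 6.
Start with accepting vs non-accepting: {5} | {1,2,3,4,6}.
Refine {1,2,3,4,6} on symbol p: members go to different blocks, giving {2,3,4,6} and {1}.
On input p, block {2,3,4,6} splits into {2,3,6} and {4}.
Refine {2,3,6} on symbol q: members go to different blocks, giving {3,6} and {2}.
Split {3,6} by δ(·,p) → {3} and {6}.
Stable partition: {5} | {3} | {1} | {4} | {2} | {6} — 6 equivalence classes.

6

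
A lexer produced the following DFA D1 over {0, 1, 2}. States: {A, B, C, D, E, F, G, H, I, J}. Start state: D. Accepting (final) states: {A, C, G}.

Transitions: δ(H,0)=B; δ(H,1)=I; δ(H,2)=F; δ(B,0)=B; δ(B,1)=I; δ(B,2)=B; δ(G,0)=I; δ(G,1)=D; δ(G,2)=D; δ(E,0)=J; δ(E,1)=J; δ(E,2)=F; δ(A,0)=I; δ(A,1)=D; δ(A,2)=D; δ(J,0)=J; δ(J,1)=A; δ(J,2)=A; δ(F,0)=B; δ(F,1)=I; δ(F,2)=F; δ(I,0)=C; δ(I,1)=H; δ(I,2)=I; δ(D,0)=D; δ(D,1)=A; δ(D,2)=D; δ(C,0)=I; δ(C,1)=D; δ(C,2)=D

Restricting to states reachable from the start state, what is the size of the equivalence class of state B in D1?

3

Reachable states from the start: {A,B,C,D,F,H,I}. Unreachable: {E,G,J} — drop them.
P0 = {A,C} | {B,D,F,H,I}.
Split {B,D,F,H,I} by δ(·,0) → {B,D,F,H} and {I}.
Split {B,D,F,H} by δ(·,1) → {B,F,H} and {D}.
The partition is now stable with 4 blocks: {A,C} | {B,F,H} | {I} | {D}.
The equivalence class containing B is {B,F,H}, of size 3.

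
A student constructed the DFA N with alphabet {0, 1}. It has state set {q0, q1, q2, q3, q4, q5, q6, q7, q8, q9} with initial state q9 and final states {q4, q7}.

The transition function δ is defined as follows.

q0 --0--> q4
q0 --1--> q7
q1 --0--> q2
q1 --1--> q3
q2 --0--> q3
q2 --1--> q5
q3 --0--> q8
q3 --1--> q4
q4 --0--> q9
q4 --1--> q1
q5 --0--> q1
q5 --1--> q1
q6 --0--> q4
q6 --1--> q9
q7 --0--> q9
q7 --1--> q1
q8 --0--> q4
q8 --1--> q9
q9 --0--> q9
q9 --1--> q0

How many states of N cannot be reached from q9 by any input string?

BFS from q9 reaches {q0, q1, q2, q3, q4, q5, q7, q8, q9}; the 1 state(s) q6 are never visited.

1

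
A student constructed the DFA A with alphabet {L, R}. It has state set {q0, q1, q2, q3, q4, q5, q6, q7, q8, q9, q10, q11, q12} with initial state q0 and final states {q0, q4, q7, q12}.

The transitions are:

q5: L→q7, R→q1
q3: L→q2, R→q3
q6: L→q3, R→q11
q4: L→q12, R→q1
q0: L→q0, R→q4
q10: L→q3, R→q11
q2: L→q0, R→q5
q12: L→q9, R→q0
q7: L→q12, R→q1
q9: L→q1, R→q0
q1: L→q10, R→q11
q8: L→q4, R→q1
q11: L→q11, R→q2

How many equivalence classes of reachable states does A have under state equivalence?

10

Reachable states from the start: {q0,q1,q2,q3,q4,q5,q7,q9,q10,q11,q12}. Unreachable: {q6,q8} — drop them.
Start with accepting vs non-accepting: {q0,q4,q7,q12} | {q1,q2,q3,q5,q9,q10,q11}.
Refine {q0,q4,q7,q12} on symbol L: members go to different blocks, giving {q0,q4,q7} and {q12}.
Split {q0,q4,q7} by δ(·,L) → {q4,q7} and {q0}.
On input L, block {q1,q2,q3,q5,q9,q10,q11} splits into {q1,q3,q9,q10,q11} and {q2} and {q5}.
On input L, block {q1,q3,q9,q10,q11} splits into {q1,q9,q10,q11} and {q3}.
Split {q1,q9,q10,q11} by δ(·,L) → {q1,q9,q11} and {q10}.
Refine {q1,q9,q11} on symbol L: members go to different blocks, giving {q9,q11} and {q1}.
On input L, block {q9,q11} splits into {q9} and {q11}.
No further refinement is possible. Final partition (10 blocks): {q4,q7} | {q9} | {q12} | {q0} | {q2} | {q5} | {q3} | {q10} | {q1} | {q11}.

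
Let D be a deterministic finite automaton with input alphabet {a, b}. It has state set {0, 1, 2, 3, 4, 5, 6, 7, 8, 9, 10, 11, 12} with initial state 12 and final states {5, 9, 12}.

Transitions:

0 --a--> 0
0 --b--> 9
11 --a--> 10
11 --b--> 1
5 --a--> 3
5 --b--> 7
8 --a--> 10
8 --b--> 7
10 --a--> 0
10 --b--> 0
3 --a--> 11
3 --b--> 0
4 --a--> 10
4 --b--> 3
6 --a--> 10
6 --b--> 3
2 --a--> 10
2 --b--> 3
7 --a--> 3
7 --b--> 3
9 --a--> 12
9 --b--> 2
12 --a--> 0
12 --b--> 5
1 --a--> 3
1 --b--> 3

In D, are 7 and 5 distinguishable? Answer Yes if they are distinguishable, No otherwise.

States {4,6,8} cannot be reached from the start state, so discard them.
P0 = {5,9,12} | {0,1,2,3,7,10,11}.
Refine {5,9,12} on symbol a: members go to different blocks, giving {5,12} and {9}.
Refine {5,12} on symbol b: members go to different blocks, giving {5} and {12}.
On input b, block {0,1,2,3,7,10,11} splits into {1,2,3,7,10,11} and {0}.
Refine {1,2,3,7,10,11} on symbol a: members go to different blocks, giving {1,2,3,7,11} and {10}.
Refine {1,2,3,7,11} on symbol a: members go to different blocks, giving {1,3,7} and {2,11}.
Refine {1,3,7} on symbol a: members go to different blocks, giving {1,7} and {3}.
Refine {2,11} on symbol b: members go to different blocks, giving {2} and {11}.
Stable partition: {5} | {1,7} | {9} | {12} | {0} | {10} | {2} | {3} | {11} — 9 equivalence classes.
7 and 5 end up in different blocks, so they are distinguishable. For instance, the string 'ε' is accepted from only 5.

Yes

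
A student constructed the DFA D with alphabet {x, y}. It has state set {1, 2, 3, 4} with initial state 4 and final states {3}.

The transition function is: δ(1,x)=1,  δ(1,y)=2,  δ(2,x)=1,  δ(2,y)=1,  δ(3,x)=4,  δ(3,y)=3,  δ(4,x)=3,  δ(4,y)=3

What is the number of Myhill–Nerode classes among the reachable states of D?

2

First remove the unreachable states {1,2}; 2 states remain.
P0 = {3} | {4}.
The partition is now stable with 2 blocks: {3} | {4}.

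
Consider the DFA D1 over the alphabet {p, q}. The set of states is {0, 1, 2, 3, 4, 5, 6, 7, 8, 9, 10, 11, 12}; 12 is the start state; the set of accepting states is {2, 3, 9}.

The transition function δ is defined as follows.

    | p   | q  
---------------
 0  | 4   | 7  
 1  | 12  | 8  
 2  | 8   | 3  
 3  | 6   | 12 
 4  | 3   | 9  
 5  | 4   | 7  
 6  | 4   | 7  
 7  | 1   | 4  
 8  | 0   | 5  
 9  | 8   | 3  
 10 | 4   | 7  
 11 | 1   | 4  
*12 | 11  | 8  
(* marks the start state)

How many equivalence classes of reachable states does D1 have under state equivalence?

8

First remove the unreachable states {2,10}; 11 states remain.
Start with accepting vs non-accepting: {3,9} | {0,1,4,5,6,7,8,11,12}.
On input q, block {3,9} splits into {3} and {9}.
On input p, block {0,1,4,5,6,7,8,11,12} splits into {0,1,5,6,7,8,11,12} and {4}.
On input p, block {0,1,5,6,7,8,11,12} splits into {1,7,8,11,12} and {0,5,6}.
Refine {1,7,8,11,12} on symbol p: members go to different blocks, giving {1,7,11,12} and {8}.
On input q, block {1,7,11,12} splits into {1,12} and {7,11}.
Split {1,12} by δ(·,p) → {1} and {12}.
The partition is now stable with 8 blocks: {3} | {1} | {9} | {4} | {0,5,6} | {8} | {7,11} | {12}.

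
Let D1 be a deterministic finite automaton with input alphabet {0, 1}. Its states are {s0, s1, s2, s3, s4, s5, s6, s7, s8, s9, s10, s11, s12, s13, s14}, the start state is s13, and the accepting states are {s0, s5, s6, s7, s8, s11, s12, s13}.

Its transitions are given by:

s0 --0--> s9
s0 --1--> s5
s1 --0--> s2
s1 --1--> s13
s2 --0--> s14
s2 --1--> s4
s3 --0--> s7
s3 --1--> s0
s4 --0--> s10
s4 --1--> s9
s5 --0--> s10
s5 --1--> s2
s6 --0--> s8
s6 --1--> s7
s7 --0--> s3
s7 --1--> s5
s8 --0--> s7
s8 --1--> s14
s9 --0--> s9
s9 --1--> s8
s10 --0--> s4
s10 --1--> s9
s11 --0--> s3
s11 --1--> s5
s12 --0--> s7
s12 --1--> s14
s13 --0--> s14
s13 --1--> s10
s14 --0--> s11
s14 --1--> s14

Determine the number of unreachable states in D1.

BFS from s13 reaches {s0, s2, s3, s4, s5, s7, s8, s9, s10, s11, s13, s14}; the 3 state(s) s1, s6, s12 are never visited.

3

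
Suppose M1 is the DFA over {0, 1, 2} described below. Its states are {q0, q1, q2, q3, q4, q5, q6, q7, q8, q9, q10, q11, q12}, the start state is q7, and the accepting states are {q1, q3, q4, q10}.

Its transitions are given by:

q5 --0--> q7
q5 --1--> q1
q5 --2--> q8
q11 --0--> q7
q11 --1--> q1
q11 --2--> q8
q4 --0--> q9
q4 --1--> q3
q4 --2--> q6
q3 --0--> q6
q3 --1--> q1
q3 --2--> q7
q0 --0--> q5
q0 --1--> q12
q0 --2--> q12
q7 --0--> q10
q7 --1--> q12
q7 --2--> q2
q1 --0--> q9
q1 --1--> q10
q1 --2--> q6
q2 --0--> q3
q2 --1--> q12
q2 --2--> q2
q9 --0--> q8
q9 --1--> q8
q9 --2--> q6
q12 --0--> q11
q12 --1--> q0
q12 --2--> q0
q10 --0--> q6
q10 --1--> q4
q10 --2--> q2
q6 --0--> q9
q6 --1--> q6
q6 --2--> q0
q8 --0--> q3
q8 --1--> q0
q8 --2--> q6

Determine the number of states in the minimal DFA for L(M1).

8

Every state is reachable, so we keep all 13.
P0 = {q1,q3,q4,q10} | {q0,q2,q5,q6,q7,q8,q9,q11,q12}.
Split {q0,q2,q5,q6,q7,q8,q9,q11,q12} by δ(·,0) → {q0,q5,q6,q9,q11,q12} and {q2,q7,q8}.
On input 2, block {q1,q3,q4,q10} splits into {q1,q4} and {q3,q10}.
On input 0, block {q0,q5,q6,q9,q11,q12} splits into {q0,q6,q12} and {q5,q9,q11}.
Refine {q2,q7,q8} on symbol 2: members go to different blocks, giving {q2,q7} and {q8}.
Refine {q5,q9,q11} on symbol 0: members go to different blocks, giving {q5,q11} and {q9}.
On input 0, block {q0,q6,q12} splits into {q0,q12} and {q6}.
No further refinement is possible. Final partition (8 blocks): {q1,q4} | {q0,q12} | {q2,q7} | {q3,q10} | {q5,q11} | {q8} | {q9} | {q6}.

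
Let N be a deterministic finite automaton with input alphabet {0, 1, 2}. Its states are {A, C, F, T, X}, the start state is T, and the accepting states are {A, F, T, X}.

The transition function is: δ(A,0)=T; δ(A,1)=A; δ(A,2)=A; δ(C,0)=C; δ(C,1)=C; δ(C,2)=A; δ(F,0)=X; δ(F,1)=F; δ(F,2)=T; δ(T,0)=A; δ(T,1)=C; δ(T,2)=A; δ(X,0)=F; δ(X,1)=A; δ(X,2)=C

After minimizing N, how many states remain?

3

States {F,X} cannot be reached from the start state, so discard them.
Initial partition by acceptance: {A,T} | {C}.
On input 1, block {A,T} splits into {A} and {T}.
The partition is now stable with 3 blocks: {A} | {C} | {T}.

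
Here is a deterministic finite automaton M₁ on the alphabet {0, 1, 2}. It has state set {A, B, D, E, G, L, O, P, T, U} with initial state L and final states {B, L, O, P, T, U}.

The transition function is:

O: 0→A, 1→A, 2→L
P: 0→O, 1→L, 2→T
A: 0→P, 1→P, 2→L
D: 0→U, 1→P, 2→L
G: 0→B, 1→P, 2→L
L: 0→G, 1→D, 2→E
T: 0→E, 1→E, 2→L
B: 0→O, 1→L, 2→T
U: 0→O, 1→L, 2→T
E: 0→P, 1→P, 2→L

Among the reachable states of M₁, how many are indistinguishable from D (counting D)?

Every state is reachable, so we keep all 10.
Start with accepting vs non-accepting: {B,L,O,P,T,U} | {A,D,E,G}.
On input 0, block {B,L,O,P,T,U} splits into {B,P,U} and {L,O,T}.
Refine {L,O,T} on symbol 2: members go to different blocks, giving {O,T} and {L}.
The partition is now stable with 4 blocks: {B,P,U} | {A,D,E,G} | {O,T} | {L}.
State D belongs to the block {A,D,E,G}, which has 4 states.

4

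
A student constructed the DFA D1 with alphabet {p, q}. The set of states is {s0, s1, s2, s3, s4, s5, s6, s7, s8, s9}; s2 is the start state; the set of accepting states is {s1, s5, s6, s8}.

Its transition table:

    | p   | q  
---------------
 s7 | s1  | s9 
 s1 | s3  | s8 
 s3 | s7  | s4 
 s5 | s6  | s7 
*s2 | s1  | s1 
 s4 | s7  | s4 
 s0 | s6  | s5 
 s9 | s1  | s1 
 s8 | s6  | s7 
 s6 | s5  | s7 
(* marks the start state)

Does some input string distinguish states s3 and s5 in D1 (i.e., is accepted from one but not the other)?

Yes

Reachable states from the start: {s1,s2,s3,s4,s5,s6,s7,s8,s9}. Unreachable: {s0} — drop them.
Initial partition by acceptance: {s1,s5,s6,s8} | {s2,s3,s4,s7,s9}.
Refine {s1,s5,s6,s8} on symbol p: members go to different blocks, giving {s5,s6,s8} and {s1}.
On input p, block {s2,s3,s4,s7,s9} splits into {s2,s7,s9} and {s3,s4}.
Split {s2,s7,s9} by δ(·,q) → {s2,s9} and {s7}.
The partition is now stable with 5 blocks: {s5,s6,s8} | {s2,s9} | {s1} | {s3,s4} | {s7}.
s3 and s5 end up in different blocks, so they are distinguishable. For instance, the string 'ε' is accepted from only s5.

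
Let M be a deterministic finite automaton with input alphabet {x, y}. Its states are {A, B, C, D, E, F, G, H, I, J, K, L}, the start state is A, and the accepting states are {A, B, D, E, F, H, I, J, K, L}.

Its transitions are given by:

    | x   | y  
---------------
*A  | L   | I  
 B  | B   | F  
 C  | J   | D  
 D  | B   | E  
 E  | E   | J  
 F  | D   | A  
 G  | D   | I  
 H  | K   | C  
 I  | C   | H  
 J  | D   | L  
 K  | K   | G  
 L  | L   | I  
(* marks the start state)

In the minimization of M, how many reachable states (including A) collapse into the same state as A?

Initial partition by acceptance: {A,B,D,E,F,H,I,J,K,L} | {C,G}.
Refine {A,B,D,E,F,H,I,J,K,L} on symbol x: members go to different blocks, giving {A,B,D,E,F,H,J,K,L} and {I}.
On input y, block {A,B,D,E,F,H,J,K,L} splits into {B,D,E,F,J} and {A,L} and {H,K}.
On input y, block {B,D,E,F,J} splits into {B,D,E} and {F,J}.
Refine {B,D,E} on symbol y: members go to different blocks, giving {B,E} and {D}.
Split {C,G} by δ(·,x) → {C} and {G}.
On input y, block {H,K} splits into {H} and {K}.
No further refinement is possible. Final partition (9 blocks): {B,E} | {C} | {I} | {A,L} | {H} | {F,J} | {D} | {G} | {K}.
State A belongs to the block {A,L}, which has 2 states.

2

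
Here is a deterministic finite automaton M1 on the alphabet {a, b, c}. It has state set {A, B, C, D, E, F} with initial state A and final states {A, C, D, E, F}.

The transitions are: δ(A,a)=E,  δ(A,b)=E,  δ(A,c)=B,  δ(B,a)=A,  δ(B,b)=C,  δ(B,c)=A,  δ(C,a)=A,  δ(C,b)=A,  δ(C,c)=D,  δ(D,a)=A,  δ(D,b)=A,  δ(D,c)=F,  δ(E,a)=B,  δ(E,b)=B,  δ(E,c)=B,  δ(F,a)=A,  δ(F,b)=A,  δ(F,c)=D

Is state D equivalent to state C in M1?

Yes

All states are reachable from the start state.
Initial partition by acceptance: {A,C,D,E,F} | {B}.
Refine {A,C,D,E,F} on symbol a: members go to different blocks, giving {A,C,D,F} and {E}.
On input a, block {A,C,D,F} splits into {C,D,F} and {A}.
Stable partition: {C,D,F} | {B} | {E} | {A} — 4 equivalence classes.
D and C lie in the same block of the stable partition, so they are equivalent — no string distinguishes them.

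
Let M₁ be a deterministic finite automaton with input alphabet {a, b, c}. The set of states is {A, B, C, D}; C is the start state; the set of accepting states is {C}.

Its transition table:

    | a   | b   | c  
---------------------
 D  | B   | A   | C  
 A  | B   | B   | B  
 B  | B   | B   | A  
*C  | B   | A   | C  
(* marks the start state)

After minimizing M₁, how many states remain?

2

Reachable states from the start: {A,B,C}. Unreachable: {D} — drop them.
P0 = {C} | {A,B}.
The partition is now stable with 2 blocks: {C} | {A,B}.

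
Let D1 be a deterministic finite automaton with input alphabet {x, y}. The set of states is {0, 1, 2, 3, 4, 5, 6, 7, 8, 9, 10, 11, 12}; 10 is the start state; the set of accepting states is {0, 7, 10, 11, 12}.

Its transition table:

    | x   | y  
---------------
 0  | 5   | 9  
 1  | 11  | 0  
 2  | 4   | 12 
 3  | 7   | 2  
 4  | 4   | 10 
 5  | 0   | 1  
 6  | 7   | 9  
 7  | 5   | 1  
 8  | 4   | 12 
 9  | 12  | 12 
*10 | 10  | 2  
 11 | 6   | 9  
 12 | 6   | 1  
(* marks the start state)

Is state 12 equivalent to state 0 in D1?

Yes

Reachable states from the start: {0,1,2,4,5,6,7,9,10,11,12}. Unreachable: {3,8} — drop them.
Start with accepting vs non-accepting: {0,7,10,11,12} | {1,2,4,5,6,9}.
Refine {0,7,10,11,12} on symbol x: members go to different blocks, giving {0,7,11,12} and {10}.
On input x, block {1,2,4,5,6,9} splits into {1,5,6,9} and {2,4}.
Refine {1,5,6,9} on symbol y: members go to different blocks, giving {1,9} and {5,6}.
Refine {2,4} on symbol y: members go to different blocks, giving {2} and {4}.
No further refinement is possible. Final partition (6 blocks): {0,7,11,12} | {1,9} | {10} | {2} | {5,6} | {4}.
12 and 0 lie in the same block of the stable partition, so they are equivalent — no string distinguishes them.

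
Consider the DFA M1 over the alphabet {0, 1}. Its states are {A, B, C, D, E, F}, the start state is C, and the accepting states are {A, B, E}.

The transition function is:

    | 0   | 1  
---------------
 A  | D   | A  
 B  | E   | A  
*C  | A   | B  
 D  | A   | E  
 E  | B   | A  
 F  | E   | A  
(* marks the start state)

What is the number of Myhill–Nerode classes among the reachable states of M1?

First remove the unreachable states {F}; 5 states remain.
Start with accepting vs non-accepting: {A,B,E} | {C,D}.
Refine {A,B,E} on symbol 0: members go to different blocks, giving {B,E} and {A}.
Stable partition: {B,E} | {C,D} | {A} — 3 equivalence classes.

3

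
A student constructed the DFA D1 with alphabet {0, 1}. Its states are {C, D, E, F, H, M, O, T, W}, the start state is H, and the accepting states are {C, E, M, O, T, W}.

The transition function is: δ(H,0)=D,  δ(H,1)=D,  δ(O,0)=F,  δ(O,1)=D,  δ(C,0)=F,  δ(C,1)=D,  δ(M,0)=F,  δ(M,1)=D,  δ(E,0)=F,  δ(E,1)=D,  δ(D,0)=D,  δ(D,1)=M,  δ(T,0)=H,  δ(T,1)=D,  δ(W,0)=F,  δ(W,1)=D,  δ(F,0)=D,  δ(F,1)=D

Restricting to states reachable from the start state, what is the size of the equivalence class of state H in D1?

First remove the unreachable states {C,E,O,T,W}; 4 states remain.
P0 = {M} | {D,F,H}.
Split {D,F,H} by δ(·,1) → {F,H} and {D}.
Stable partition: {M} | {F,H} | {D} — 3 equivalence classes.
The equivalence class containing H is {F,H}, of size 2.

2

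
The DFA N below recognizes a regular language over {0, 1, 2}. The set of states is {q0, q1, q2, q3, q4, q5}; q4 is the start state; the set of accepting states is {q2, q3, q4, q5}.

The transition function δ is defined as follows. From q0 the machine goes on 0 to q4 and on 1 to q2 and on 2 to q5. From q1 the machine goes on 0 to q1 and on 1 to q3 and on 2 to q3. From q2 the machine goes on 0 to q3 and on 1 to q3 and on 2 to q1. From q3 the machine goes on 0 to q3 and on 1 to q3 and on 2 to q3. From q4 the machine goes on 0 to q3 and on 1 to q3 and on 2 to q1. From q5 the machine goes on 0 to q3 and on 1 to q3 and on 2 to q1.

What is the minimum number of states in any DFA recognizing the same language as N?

Reachable states from the start: {q1,q3,q4}. Unreachable: {q0,q2,q5} — drop them.
Initial partition by acceptance: {q3,q4} | {q1}.
Split {q3,q4} by δ(·,2) → {q3} and {q4}.
No further refinement is possible. Final partition (3 blocks): {q3} | {q1} | {q4}.

3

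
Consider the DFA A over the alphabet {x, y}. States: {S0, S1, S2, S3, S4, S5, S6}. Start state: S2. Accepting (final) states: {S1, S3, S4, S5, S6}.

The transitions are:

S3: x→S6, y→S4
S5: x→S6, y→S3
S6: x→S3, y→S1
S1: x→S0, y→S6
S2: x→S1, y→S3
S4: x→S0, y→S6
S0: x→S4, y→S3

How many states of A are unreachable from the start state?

1

BFS from S2 reaches {S0, S1, S2, S3, S4, S6}; the 1 state(s) S5 are never visited.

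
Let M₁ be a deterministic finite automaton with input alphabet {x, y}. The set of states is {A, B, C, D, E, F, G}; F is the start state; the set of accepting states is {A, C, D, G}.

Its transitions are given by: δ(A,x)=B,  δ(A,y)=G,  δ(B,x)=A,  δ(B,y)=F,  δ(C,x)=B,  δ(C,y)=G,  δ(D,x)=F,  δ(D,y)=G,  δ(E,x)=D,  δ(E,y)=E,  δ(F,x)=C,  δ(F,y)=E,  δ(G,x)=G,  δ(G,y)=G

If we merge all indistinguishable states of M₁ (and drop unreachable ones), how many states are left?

3

Initial partition by acceptance: {A,C,D,G} | {B,E,F}.
Refine {A,C,D,G} on symbol x: members go to different blocks, giving {A,C,D} and {G}.
Stable partition: {A,C,D} | {B,E,F} | {G} — 3 equivalence classes.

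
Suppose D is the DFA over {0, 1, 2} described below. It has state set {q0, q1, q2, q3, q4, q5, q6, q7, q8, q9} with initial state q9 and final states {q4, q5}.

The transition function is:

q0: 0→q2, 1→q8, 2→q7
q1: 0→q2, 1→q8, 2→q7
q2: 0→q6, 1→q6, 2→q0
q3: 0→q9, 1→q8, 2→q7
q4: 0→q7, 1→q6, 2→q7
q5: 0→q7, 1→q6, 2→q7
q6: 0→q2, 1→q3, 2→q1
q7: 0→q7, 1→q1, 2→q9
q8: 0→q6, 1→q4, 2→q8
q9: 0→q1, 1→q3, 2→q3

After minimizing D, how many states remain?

Reachable states from the start: {q0,q1,q2,q3,q4,q6,q7,q8,q9}. Unreachable: {q5} — drop them.
Initial partition by acceptance: {q4} | {q0,q1,q2,q3,q6,q7,q8,q9}.
On input 1, block {q0,q1,q2,q3,q6,q7,q8,q9} splits into {q0,q1,q2,q3,q6,q7,q9} and {q8}.
Split {q0,q1,q2,q3,q6,q7,q9} by δ(·,1) → {q2,q6,q7,q9} and {q0,q1,q3}.
Refine {q2,q6,q7,q9} on symbol 0: members go to different blocks, giving {q2,q6,q7} and {q9}.
On input 1, block {q2,q6,q7} splits into {q6,q7} and {q2}.
On input 0, block {q6,q7} splits into {q6} and {q7}.
On input 0, block {q0,q1,q3} splits into {q0,q1} and {q3}.
No further refinement is possible. Final partition (8 blocks): {q4} | {q6} | {q8} | {q0,q1} | {q9} | {q2} | {q7} | {q3}.

8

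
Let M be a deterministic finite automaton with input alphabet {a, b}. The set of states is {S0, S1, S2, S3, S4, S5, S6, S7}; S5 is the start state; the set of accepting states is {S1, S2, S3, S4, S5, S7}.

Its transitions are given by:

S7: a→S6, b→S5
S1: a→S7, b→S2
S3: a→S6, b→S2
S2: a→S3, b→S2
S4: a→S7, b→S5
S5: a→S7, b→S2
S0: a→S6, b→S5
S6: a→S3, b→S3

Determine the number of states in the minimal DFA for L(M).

3

States {S0,S1,S4} cannot be reached from the start state, so discard them.
Initial partition by acceptance: {S2,S3,S5,S7} | {S6}.
On input a, block {S2,S3,S5,S7} splits into {S2,S5} and {S3,S7}.
Stable partition: {S2,S5} | {S6} | {S3,S7} — 3 equivalence classes.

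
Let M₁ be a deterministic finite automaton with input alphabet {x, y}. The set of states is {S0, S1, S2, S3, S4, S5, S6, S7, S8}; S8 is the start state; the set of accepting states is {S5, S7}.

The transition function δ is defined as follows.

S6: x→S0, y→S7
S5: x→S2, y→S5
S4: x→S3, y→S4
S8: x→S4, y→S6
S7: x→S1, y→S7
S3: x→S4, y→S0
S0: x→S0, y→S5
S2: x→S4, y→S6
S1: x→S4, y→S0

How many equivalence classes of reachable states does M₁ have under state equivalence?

All states are reachable from the start state.
Start with accepting vs non-accepting: {S5,S7} | {S0,S1,S2,S3,S4,S6,S8}.
On input y, block {S0,S1,S2,S3,S4,S6,S8} splits into {S1,S2,S3,S4,S8} and {S0,S6}.
Split {S1,S2,S3,S4,S8} by δ(·,y) → {S1,S2,S3,S8} and {S4}.
Stable partition: {S5,S7} | {S1,S2,S3,S8} | {S0,S6} | {S4} — 4 equivalence classes.

4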